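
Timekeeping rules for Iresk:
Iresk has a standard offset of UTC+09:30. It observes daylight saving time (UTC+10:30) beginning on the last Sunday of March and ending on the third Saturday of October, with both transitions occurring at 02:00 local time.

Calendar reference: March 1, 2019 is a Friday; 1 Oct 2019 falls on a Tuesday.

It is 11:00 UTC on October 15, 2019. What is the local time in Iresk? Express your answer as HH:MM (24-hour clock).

21:30

1 March 2019 is a Friday, so Sundays fall on 3, 10, 17, 24, 31; the last is March 31.
1 October 2019 is a Tuesday, so the first Saturday is October 5 and the third is October 19.
At the standard offset (UTC+09:30), 11:00 UTC + 9h30m = 20:30 Iresk standard time.
Daylight saving runs 31 March – 19 October; the standard-time date in Iresk, October 15, 2019, is inside that window, so Iresk is at UTC+10:30.
11:00 UTC + 10h30m = 21:30 local.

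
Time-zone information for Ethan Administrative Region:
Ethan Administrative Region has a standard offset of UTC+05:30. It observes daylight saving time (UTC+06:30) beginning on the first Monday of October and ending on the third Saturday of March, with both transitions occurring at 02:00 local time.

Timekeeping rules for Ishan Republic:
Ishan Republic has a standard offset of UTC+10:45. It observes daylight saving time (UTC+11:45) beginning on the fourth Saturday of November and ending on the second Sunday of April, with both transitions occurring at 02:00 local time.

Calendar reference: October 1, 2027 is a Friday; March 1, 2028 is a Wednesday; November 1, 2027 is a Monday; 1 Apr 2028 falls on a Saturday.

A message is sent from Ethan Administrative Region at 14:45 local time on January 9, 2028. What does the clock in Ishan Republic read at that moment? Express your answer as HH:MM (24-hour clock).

20:00

1 October 2027 is a Friday, so the first Monday is October 4.
1 March 2028 is a Wednesday, so the first Saturday is March 4 and the third is March 18.
Daylight saving runs 4 October 2027 – 18 March 2028; January 9, 2028 is inside that window, so Ethan Administrative Region is at UTC+06:30.
14:45 Ethan Administrative Region − 6h30m = 08:15 UTC.
1 November 2027 is a Monday, so the first Saturday is November 6 and the fourth is November 27.
1 April 2028 is a Saturday, so the first Sunday is April 2 and the second is April 9.
At the standard offset (UTC+10:45), 08:15 UTC + 10h45m = 19:00 Ishan Republic standard time.
The standard-time date in Ishan Republic, January 9, 2028, lies within the daylight-saving period (27 November 2027 – 9 April 2028), so Ishan Republic is on daylight time, UTC+11:45.
08:15 UTC + 11h45m = 20:00 Ishan Republic.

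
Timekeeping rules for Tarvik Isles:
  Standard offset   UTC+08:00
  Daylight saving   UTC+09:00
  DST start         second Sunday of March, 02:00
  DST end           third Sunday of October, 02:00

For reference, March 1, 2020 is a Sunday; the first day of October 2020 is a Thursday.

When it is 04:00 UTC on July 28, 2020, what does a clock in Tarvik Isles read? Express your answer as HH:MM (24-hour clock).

13:00

1 March 2020 is a Sunday, so the first Sunday is March 1 and the second is March 8.
1 October 2020 is a Thursday, so the first Sunday is October 4 and the third is October 18.
At the standard offset (UTC+08:00), 04:00 UTC + 8h = 12:00 Tarvik Isles standard time.
The standard-time date in Tarvik Isles, July 28, 2020, falls between 8 March and 18 October, so daylight saving is in effect and Tarvik Isles is at UTC+09:00.
04:00 UTC + 9h = 13:00 local.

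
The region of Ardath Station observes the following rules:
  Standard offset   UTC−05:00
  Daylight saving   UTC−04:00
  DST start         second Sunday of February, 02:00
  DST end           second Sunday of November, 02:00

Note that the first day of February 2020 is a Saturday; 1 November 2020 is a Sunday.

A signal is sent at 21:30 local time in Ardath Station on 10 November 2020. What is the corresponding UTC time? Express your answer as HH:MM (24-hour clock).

1 February 2020 is a Saturday, so the first Sunday is February 2 and the second is February 9.
1 November 2020 is a Sunday, so the first Sunday is November 1 and the second is November 8.
Daylight saving runs 9 February – 8 November; 10 November 2020 is outside that window, so Ardath Station is on standard time at UTC−05:00.
21:30 local + 5h = 02:30 UTC (rolling into the next day, 11 November 2020).

02:30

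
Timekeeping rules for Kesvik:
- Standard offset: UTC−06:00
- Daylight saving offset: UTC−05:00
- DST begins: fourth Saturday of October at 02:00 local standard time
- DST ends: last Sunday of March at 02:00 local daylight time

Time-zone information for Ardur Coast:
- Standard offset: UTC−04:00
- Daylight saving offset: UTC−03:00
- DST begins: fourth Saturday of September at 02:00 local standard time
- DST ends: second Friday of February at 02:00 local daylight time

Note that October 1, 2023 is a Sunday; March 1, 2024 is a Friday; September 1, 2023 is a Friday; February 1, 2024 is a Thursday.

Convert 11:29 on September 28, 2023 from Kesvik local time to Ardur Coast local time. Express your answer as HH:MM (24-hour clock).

14:29

1 October 2023 is a Sunday, so the first Saturday is October 7 and the fourth is October 28.
1 March 2024 is a Friday, so Sundays fall on 3, 10, 17, 24, 31; the last is March 31.
September 28, 2023 does not fall between 28 October 2023 and 31 March 2024, so daylight saving is not in effect and Kesvik is at UTC−06:00.
11:29 Kesvik + 6h = 17:29 UTC.
1 September 2023 is a Friday, so the first Saturday is September 2 and the fourth is September 23.
1 February 2024 is a Thursday, so the first Friday is February 2 and the second is February 9.
At the standard offset (UTC−04:00), 17:29 UTC − 4h = 13:29 Ardur Coast standard time.
The standard-time date in Ardur Coast, September 28, 2023, falls between 23 September 2023 and 9 February 2024, so daylight saving is in effect and Ardur Coast is at UTC−03:00.
17:29 UTC − 3h = 14:29 Ardur Coast.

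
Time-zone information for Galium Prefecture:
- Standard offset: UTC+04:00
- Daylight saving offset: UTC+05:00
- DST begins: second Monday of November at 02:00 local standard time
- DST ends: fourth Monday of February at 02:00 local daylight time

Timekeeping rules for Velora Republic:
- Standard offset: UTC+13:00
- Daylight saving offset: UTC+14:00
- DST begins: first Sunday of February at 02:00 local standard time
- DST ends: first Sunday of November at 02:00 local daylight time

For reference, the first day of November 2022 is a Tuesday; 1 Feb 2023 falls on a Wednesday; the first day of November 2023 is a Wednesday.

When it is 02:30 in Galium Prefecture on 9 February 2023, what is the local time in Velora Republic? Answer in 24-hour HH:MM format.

1 November 2022 is a Tuesday, so the first Monday is November 7 and the second is November 14.
1 February 2023 is a Wednesday, so the first Monday is February 6 and the fourth is February 27.
9 February 2023 falls between 14 November 2022 and 27 February 2023, so daylight saving is in effect and Galium Prefecture is at UTC+05:00.
02:30 Galium Prefecture − 5h = 21:30 UTC (rolling into the previous day, 8 February 2023).
1 February 2023 is a Wednesday, so the first Sunday is February 5.
1 November 2023 is a Wednesday, so the first Sunday is November 5.
At the standard offset (UTC+13:00), 21:30 UTC + 13h = 10:30 Velora Republic standard time (rolling into the next day, 9 February 2023).
The standard-time date in Velora Republic, 9 February 2023, falls between 5 February and 5 November, so daylight saving is in effect and Velora Republic is at UTC+14:00.
21:30 UTC + 14h = 11:30 Velora Republic (rolling into the next day, 9 February 2023).

11:30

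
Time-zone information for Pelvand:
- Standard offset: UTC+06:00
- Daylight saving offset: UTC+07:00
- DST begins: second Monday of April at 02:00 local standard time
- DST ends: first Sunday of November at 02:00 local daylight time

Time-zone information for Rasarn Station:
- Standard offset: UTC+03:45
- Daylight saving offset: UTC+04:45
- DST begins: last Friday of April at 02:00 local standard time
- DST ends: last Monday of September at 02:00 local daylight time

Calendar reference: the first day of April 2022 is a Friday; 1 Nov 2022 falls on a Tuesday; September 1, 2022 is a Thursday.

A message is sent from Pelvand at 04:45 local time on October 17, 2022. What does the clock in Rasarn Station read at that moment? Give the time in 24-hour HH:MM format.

1 April 2022 is a Friday, so the first Monday is April 4 and the second is April 11.
1 November 2022 is a Tuesday, so the first Sunday is November 6.
Daylight saving runs 11 April – 6 November; October 17, 2022 is inside that window, so Pelvand is at UTC+07:00.
04:45 Pelvand − 7h = 21:45 UTC (rolling into the previous day, 16 October 2022).
1 April 2022 is a Friday, so Fridays fall on 1, 8, 15, 22, 29; the last is April 29.
1 September 2022 is a Thursday, so Mondays fall on 5, 12, 19, 26; the last is September 26.
At the standard offset (UTC+03:45), 21:45 UTC + 3h45m = 01:30 Rasarn Station standard time (rolling into the next day, 17 October 2022).
The standard-time date in Rasarn Station, October 17, 2022, does not fall between 29 April and 26 September, so daylight saving is not in effect and Rasarn Station is at UTC+03:45.
21:45 UTC + 3h45m = 01:30 Rasarn Station (rolling into the next day, 17 October 2022).

01:30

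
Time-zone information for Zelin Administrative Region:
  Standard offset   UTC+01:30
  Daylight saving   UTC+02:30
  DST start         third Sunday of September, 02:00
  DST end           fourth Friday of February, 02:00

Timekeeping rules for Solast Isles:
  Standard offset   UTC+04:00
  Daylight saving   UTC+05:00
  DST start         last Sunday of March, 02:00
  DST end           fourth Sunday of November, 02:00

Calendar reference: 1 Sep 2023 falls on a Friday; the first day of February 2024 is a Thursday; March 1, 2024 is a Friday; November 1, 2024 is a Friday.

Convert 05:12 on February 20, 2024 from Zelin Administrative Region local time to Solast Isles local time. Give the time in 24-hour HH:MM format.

06:42

1 September 2023 is a Friday, so the first Sunday is September 3 and the third is September 17.
1 February 2024 is a Thursday, so the first Friday is February 2 and the fourth is February 23.
February 20, 2024 falls between 17 September 2023 and 23 February 2024, so daylight saving is in effect and Zelin Administrative Region is at UTC+02:30.
05:12 Zelin Administrative Region − 2h30m = 02:42 UTC.
1 March 2024 is a Friday, so Sundays fall on 3, 10, 17, 24, 31; the last is March 31.
1 November 2024 is a Friday, so the first Sunday is November 3 and the fourth is November 24.
At the standard offset (UTC+04:00), 02:42 UTC + 4h = 06:42 Solast Isles standard time.
The standard-time date in Solast Isles, February 20, 2024, is outside the daylight-saving period (31 March – 24 November), so Solast Isles is on standard time, UTC+04:00.
02:42 UTC + 4h = 06:42 Solast Isles.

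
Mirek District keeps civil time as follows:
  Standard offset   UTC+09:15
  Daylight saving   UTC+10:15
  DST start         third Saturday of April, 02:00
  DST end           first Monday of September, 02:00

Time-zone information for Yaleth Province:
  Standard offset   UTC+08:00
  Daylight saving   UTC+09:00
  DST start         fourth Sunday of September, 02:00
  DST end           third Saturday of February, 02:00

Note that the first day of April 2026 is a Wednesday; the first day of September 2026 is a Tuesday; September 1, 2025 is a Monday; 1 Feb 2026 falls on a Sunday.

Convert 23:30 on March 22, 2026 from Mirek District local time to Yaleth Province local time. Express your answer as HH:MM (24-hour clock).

22:15

1 April 2026 is a Wednesday, so the first Saturday is April 4 and the third is April 18.
1 September 2026 is a Tuesday, so the first Monday is September 7.
Daylight saving runs 18 April – 7 September; March 22, 2026 is outside that window, so Mirek District is on standard time at UTC+09:15.
23:30 Mirek District − 9h15m = 14:15 UTC.
1 September 2025 is a Monday, so the first Sunday is September 7 and the fourth is September 28.
1 February 2026 is a Sunday, so the first Saturday is February 7 and the third is February 21.
At the standard offset (UTC+08:00), 14:15 UTC + 8h = 22:15 Yaleth Province standard time.
The standard-time date in Yaleth Province, March 22, 2026, does not fall between 28 September 2025 and 21 February 2026, so daylight saving is not in effect and Yaleth Province is at UTC+08:00.
14:15 UTC + 8h = 22:15 Yaleth Province.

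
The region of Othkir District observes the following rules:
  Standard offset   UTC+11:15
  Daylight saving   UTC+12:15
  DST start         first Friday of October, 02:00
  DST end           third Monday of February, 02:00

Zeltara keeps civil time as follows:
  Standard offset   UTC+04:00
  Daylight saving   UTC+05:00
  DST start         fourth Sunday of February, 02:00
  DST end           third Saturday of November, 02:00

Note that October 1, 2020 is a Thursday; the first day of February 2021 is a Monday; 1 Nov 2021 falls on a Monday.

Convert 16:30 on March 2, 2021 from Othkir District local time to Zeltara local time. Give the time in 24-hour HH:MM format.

1 October 2020 is a Thursday, so the first Friday is October 2.
1 February 2021 is a Monday, so the first Monday is February 1 and the third is February 15.
Daylight saving runs 2 October 2020 – 15 February 2021; March 2, 2021 is outside that window, so Othkir District is on standard time at UTC+11:15.
16:30 Othkir District − 11h15m = 05:15 UTC.
1 February 2021 is a Monday, so the first Sunday is February 7 and the fourth is February 28.
1 November 2021 is a Monday, so the first Saturday is November 6 and the third is November 20.
At the standard offset (UTC+04:00), 05:15 UTC + 4h = 09:15 Zeltara standard time.
The standard-time date in Zeltara, March 2, 2021, falls between 28 February and 20 November, so daylight saving is in effect and Zeltara is at UTC+05:00.
05:15 UTC + 5h = 10:15 Zeltara.

10:15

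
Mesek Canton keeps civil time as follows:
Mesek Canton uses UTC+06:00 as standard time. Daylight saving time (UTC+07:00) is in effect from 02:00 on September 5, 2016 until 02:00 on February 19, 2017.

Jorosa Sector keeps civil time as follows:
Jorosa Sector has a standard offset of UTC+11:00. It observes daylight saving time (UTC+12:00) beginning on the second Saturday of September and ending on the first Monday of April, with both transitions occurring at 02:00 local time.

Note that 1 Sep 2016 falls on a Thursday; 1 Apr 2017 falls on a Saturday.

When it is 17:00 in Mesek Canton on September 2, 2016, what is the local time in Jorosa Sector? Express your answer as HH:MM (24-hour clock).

22:00

Daylight saving runs 5 September 2016 – 19 February 2017; September 2, 2016 is outside that window, so Mesek Canton is on standard time at UTC+06:00.
17:00 Mesek Canton − 6h = 11:00 UTC.
1 September 2016 is a Thursday, so the first Saturday is September 3 and the second is September 10.
1 April 2017 is a Saturday, so the first Monday is April 3.
At the standard offset (UTC+11:00), 11:00 UTC + 11h = 22:00 Jorosa Sector standard time.
The standard-time date in Jorosa Sector, September 2, 2016, does not fall between 10 September 2016 and 3 April 2017, so daylight saving is not in effect and Jorosa Sector is at UTC+11:00.
11:00 UTC + 11h = 22:00 Jorosa Sector.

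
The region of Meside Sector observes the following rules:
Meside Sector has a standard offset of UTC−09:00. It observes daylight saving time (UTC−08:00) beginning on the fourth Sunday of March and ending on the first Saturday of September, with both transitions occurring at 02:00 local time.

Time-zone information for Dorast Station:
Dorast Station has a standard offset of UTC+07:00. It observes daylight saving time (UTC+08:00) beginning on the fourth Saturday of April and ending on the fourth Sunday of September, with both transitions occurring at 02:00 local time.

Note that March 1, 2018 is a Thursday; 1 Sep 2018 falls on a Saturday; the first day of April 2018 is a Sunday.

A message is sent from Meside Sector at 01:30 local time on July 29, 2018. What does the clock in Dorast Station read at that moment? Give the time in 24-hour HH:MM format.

17:30

1 March 2018 is a Thursday, so the first Sunday is March 4 and the fourth is March 25.
1 September 2018 is a Saturday, so the first Saturday is September 1.
July 29, 2018 falls between 25 March and 1 September, so daylight saving is in effect and Meside Sector is at UTC−08:00.
01:30 Meside Sector + 8h = 09:30 UTC.
1 April 2018 is a Sunday, so the first Saturday is April 7 and the fourth is April 28.
1 September 2018 is a Saturday, so the first Sunday is September 2 and the fourth is September 23.
At the standard offset (UTC+07:00), 09:30 UTC + 7h = 16:30 Dorast Station standard time.
The standard-time date in Dorast Station, July 29, 2018, lies within the daylight-saving period (28 April – 23 September), so Dorast Station is on daylight time, UTC+08:00.
09:30 UTC + 8h = 17:30 Dorast Station.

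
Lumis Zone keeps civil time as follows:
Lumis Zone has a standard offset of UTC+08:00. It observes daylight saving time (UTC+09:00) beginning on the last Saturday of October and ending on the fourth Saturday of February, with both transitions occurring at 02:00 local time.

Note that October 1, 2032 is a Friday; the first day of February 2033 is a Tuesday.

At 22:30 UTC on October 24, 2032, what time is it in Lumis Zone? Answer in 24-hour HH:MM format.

1 October 2032 is a Friday, so Saturdays fall on 2, 9, 16, 23, 30; the last is October 30.
1 February 2033 is a Tuesday, so the first Saturday is February 5 and the fourth is February 26.
At the standard offset (UTC+08:00), 22:30 UTC + 8h = 06:30 Lumis Zone standard time (rolling into the next day, 25 October 2032).
The standard-time date in Lumis Zone, October 25, 2032, is outside the daylight-saving period (30 October 2032 – 26 February 2033), so Lumis Zone is on standard time, UTC+08:00.
22:30 UTC + 8h = 06:30 local (rolling into the next day, 25 October 2032).

06:30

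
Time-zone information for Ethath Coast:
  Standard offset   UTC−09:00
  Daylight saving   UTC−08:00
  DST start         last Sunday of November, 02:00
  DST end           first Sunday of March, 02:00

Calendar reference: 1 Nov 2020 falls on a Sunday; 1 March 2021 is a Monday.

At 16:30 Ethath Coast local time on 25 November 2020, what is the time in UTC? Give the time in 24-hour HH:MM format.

01:30

1 November 2020 is a Sunday, so Sundays fall on 1, 8, 15, 22, 29; the last is November 29.
1 March 2021 is a Monday, so the first Sunday is March 7.
25 November 2020 does not fall between 29 November 2020 and 7 March 2021, so daylight saving is not in effect and Ethath Coast is at UTC−09:00.
16:30 local + 9h = 01:30 UTC (rolling into the next day, 26 November 2020).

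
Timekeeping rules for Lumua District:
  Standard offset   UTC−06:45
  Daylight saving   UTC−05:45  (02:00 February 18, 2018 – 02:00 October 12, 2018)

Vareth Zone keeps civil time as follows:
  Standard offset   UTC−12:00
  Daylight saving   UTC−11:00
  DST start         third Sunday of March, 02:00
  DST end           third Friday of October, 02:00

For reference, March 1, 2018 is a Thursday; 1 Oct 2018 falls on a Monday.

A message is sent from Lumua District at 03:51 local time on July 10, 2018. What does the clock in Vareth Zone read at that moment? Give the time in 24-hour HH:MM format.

Daylight saving runs 18 February – 12 October; July 10, 2018 is inside that window, so Lumua District is at UTC−05:45.
03:51 Lumua District + 5h45m = 09:36 UTC.
1 March 2018 is a Thursday, so the first Sunday is March 4 and the third is March 18.
1 October 2018 is a Monday, so the first Friday is October 5 and the third is October 19.
At the standard offset (UTC−12:00), 09:36 UTC − 12h = 21:36 Vareth Zone standard time (rolling into the previous day, 9 July 2018).
The standard-time date in Vareth Zone, July 9, 2018, falls between 18 March and 19 October, so daylight saving is in effect and Vareth Zone is at UTC−11:00.
09:36 UTC − 11h = 22:36 Vareth Zone (rolling into the previous day, 9 July 2018).

22:36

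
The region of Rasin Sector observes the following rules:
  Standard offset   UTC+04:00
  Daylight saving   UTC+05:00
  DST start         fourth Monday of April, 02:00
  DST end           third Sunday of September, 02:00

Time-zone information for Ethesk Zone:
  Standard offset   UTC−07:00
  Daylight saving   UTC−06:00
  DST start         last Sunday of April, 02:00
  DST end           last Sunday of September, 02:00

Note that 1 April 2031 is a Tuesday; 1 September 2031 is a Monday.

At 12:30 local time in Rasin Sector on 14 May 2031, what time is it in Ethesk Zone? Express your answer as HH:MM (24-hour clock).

1 April 2031 is a Tuesday, so the first Monday is April 7 and the fourth is April 28.
1 September 2031 is a Monday, so the first Sunday is September 7 and the third is September 21.
Daylight saving runs 28 April – 21 September; 14 May 2031 is inside that window, so Rasin Sector is at UTC+05:00.
12:30 Rasin Sector − 5h = 07:30 UTC.
1 April 2031 is a Tuesday, so Sundays fall on 6, 13, 20, 27; the last is April 27.
1 September 2031 is a Monday, so Sundays fall on 7, 14, 21, 28; the last is September 28.
At the standard offset (UTC−07:00), 07:30 UTC − 7h = 00:30 Ethesk Zone standard time.
The standard-time date in Ethesk Zone, 14 May 2031, lies within the daylight-saving period (27 April – 28 September), so Ethesk Zone is on daylight time, UTC−06:00.
07:30 UTC − 6h = 01:30 Ethesk Zone.

01:30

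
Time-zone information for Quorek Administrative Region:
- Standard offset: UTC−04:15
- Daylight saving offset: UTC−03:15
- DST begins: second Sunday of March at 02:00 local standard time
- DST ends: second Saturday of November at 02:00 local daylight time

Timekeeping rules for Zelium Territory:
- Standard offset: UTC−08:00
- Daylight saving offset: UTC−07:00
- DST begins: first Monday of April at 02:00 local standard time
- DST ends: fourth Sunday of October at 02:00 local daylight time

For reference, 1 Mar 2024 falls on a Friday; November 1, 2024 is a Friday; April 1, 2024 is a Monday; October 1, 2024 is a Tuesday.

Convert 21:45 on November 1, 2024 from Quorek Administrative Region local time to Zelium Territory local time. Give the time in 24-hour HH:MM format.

17:00

1 March 2024 is a Friday, so the first Sunday is March 3 and the second is March 10.
1 November 2024 is a Friday, so the first Saturday is November 2 and the second is November 9.
November 1, 2024 falls between 10 March and 9 November, so daylight saving is in effect and Quorek Administrative Region is at UTC−03:15.
21:45 Quorek Administrative Region + 3h15m = 01:00 UTC (rolling into the next day, 2 November 2024).
1 April 2024 is a Monday, so the first Monday is April 1.
1 October 2024 is a Tuesday, so the first Sunday is October 6 and the fourth is October 27.
At the standard offset (UTC−08:00), 01:00 UTC − 8h = 17:00 Zelium Territory standard time (rolling into the previous day, 1 November 2024).
The standard-time date in Zelium Territory, November 1, 2024, is outside the daylight-saving period (1 April – 27 October), so Zelium Territory is on standard time, UTC−08:00.
01:00 UTC − 8h = 17:00 Zelium Territory (rolling into the previous day, 1 November 2024).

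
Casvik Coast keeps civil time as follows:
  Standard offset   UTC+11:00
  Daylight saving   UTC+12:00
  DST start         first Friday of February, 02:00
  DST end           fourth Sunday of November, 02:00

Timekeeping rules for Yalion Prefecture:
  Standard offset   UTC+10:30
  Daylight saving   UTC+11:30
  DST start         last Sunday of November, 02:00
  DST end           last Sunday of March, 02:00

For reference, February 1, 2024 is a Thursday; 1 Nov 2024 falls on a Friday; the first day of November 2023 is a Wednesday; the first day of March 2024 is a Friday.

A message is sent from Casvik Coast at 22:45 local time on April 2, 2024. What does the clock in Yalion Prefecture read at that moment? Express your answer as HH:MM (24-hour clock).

1 February 2024 is a Thursday, so the first Friday is February 2.
1 November 2024 is a Friday, so the first Sunday is November 3 and the fourth is November 24.
April 2, 2024 falls between 2 February and 24 November, so daylight saving is in effect and Casvik Coast is at UTC+12:00.
22:45 Casvik Coast − 12h = 10:45 UTC.
1 November 2023 is a Wednesday, so Sundays fall on 5, 12, 19, 26; the last is November 26.
1 March 2024 is a Friday, so Sundays fall on 3, 10, 17, 24, 31; the last is March 31.
At the standard offset (UTC+10:30), 10:45 UTC + 10h30m = 21:15 Yalion Prefecture standard time.
The standard-time date in Yalion Prefecture, April 2, 2024, is outside the daylight-saving period (26 November 2023 – 31 March 2024), so Yalion Prefecture is on standard time, UTC+10:30.
10:45 UTC + 10h30m = 21:15 Yalion Prefecture.

21:15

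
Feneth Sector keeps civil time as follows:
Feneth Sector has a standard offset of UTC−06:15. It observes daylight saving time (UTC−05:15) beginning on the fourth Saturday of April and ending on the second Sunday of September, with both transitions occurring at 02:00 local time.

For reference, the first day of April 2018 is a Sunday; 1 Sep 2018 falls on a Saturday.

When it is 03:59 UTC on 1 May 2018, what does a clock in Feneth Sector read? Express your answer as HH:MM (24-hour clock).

1 April 2018 is a Sunday, so the first Saturday is April 7 and the fourth is April 28.
1 September 2018 is a Saturday, so the first Sunday is September 2 and the second is September 9.
At the standard offset (UTC−06:15), 03:59 UTC − 6h15m = 21:44 Feneth Sector standard time (rolling into the previous day, 30 April 2018).
The standard-time date in Feneth Sector, 30 April 2018, falls between 28 April and 9 September, so daylight saving is in effect and Feneth Sector is at UTC−05:15.
03:59 UTC − 5h15m = 22:44 local (rolling into the previous day, 30 April 2018).

22:44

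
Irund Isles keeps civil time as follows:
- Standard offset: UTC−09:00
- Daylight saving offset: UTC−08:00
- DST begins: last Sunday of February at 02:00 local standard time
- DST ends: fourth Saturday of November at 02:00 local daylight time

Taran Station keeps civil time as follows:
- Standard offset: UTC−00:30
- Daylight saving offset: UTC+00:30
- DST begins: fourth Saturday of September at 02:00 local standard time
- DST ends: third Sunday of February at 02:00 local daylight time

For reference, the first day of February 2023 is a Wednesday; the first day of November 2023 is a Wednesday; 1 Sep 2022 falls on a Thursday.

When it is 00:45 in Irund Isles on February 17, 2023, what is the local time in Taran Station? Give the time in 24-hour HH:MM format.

10:15

1 February 2023 is a Wednesday, so Sundays fall on 5, 12, 19, 26; the last is February 26.
1 November 2023 is a Wednesday, so the first Saturday is November 4 and the fourth is November 25.
February 17, 2023 does not fall between 26 February and 25 November, so daylight saving is not in effect and Irund Isles is at UTC−09:00.
00:45 Irund Isles + 9h = 09:45 UTC.
1 September 2022 is a Thursday, so the first Saturday is September 3 and the fourth is September 24.
1 February 2023 is a Wednesday, so the first Sunday is February 5 and the third is February 19.
At the standard offset (UTC−00:30), 09:45 UTC − 0h30m = 09:15 Taran Station standard time.
The standard-time date in Taran Station, February 17, 2023, lies within the daylight-saving period (24 September 2022 – 19 February 2023), so Taran Station is on daylight time, UTC+00:30.
09:45 UTC + 0h30m = 10:15 Taran Station.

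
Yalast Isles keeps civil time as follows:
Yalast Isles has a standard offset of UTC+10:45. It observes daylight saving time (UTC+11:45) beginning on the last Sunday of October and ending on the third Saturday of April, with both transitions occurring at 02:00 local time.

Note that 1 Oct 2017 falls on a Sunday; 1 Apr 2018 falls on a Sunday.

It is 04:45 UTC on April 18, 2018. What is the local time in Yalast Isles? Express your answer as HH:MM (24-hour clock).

1 October 2017 is a Sunday, so Sundays fall on 1, 8, 15, 22, 29; the last is October 29.
1 April 2018 is a Sunday, so the first Saturday is April 7 and the third is April 21.
At the standard offset (UTC+10:45), 04:45 UTC + 10h45m = 15:30 Yalast Isles standard time.
The standard-time date in Yalast Isles, April 18, 2018, falls between 29 October 2017 and 21 April 2018, so daylight saving is in effect and Yalast Isles is at UTC+11:45.
04:45 UTC + 11h45m = 16:30 local.

16:30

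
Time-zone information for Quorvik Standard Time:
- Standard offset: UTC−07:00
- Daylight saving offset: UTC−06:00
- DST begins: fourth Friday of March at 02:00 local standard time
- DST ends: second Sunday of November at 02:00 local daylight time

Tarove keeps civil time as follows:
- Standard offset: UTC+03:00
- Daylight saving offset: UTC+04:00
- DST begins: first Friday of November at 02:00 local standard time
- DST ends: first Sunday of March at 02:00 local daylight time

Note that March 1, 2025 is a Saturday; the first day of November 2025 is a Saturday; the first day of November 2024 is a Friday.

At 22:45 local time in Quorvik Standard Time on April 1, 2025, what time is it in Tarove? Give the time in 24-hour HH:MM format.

07:45

1 March 2025 is a Saturday, so the first Friday is March 7 and the fourth is March 28.
1 November 2025 is a Saturday, so the first Sunday is November 2 and the second is November 9.
April 1, 2025 falls between 28 March and 9 November, so daylight saving is in effect and Quorvik Standard Time is at UTC−06:00.
22:45 Quorvik Standard Time + 6h = 04:45 UTC (rolling into the next day, 2 April 2025).
1 November 2024 is a Friday, so the first Friday is November 1.
1 March 2025 is a Saturday, so the first Sunday is March 2.
At the standard offset (UTC+03:00), 04:45 UTC + 3h = 07:45 Tarove standard time.
Daylight saving runs 1 November 2024 – 2 March 2025; the standard-time date in Tarove, April 2, 2025, is outside that window, so Tarove is on standard time at UTC+03:00.
04:45 UTC + 3h = 07:45 Tarove.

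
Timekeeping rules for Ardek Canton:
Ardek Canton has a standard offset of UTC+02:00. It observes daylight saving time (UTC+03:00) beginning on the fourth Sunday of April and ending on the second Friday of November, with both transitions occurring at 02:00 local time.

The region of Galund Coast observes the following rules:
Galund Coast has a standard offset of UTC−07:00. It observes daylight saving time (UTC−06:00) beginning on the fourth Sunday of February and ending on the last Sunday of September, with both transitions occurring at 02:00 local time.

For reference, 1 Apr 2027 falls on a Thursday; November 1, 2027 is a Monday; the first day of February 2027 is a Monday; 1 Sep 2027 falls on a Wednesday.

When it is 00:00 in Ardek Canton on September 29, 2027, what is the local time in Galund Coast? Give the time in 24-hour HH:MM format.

1 April 2027 is a Thursday, so the first Sunday is April 4 and the fourth is April 25.
1 November 2027 is a Monday, so the first Friday is November 5 and the second is November 12.
Daylight saving runs 25 April – 12 November; September 29, 2027 is inside that window, so Ardek Canton is at UTC+03:00.
00:00 Ardek Canton − 3h = 21:00 UTC (rolling into the previous day, 28 September 2027).
1 February 2027 is a Monday, so the first Sunday is February 7 and the fourth is February 28.
1 September 2027 is a Wednesday, so Sundays fall on 5, 12, 19, 26; the last is September 26.
At the standard offset (UTC−07:00), 21:00 UTC − 7h = 14:00 Galund Coast standard time.
The standard-time date in Galund Coast, September 28, 2027, is outside the daylight-saving period (28 February – 26 September), so Galund Coast is on standard time, UTC−07:00.
21:00 UTC − 7h = 14:00 Galund Coast.

14:00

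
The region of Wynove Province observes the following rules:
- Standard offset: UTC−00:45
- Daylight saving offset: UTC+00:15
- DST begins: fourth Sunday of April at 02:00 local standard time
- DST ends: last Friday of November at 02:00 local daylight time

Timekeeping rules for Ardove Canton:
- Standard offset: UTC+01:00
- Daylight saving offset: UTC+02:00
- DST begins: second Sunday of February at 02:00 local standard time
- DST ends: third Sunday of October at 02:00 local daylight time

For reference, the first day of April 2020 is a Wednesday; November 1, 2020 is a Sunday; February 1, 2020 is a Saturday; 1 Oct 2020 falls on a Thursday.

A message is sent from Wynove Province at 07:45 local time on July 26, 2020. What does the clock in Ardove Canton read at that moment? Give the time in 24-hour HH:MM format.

1 April 2020 is a Wednesday, so the first Sunday is April 5 and the fourth is April 26.
1 November 2020 is a Sunday, so Fridays fall on 6, 13, 20, 27; the last is November 27.
July 26, 2020 lies within the daylight-saving period (26 April – 27 November), so Wynove Province is on daylight time, UTC+00:15.
07:45 Wynove Province − 0h15m = 07:30 UTC.
1 February 2020 is a Saturday, so the first Sunday is February 2 and the second is February 9.
1 October 2020 is a Thursday, so the first Sunday is October 4 and the third is October 18.
At the standard offset (UTC+01:00), 07:30 UTC + 1h = 08:30 Ardove Canton standard time.
The standard-time date in Ardove Canton, July 26, 2020, falls between 9 February and 18 October, so daylight saving is in effect and Ardove Canton is at UTC+02:00.
07:30 UTC + 2h = 09:30 Ardove Canton.

09:30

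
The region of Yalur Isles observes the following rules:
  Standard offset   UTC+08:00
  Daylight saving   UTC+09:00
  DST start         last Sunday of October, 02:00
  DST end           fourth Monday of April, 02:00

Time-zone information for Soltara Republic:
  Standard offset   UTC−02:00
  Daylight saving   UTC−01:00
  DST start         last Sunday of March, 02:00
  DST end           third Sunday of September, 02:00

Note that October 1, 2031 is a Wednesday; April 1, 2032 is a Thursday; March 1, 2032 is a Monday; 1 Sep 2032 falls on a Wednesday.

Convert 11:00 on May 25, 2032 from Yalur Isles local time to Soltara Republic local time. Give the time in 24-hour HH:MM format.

02:00

1 October 2031 is a Wednesday, so Sundays fall on 5, 12, 19, 26; the last is October 26.
1 April 2032 is a Thursday, so the first Monday is April 5 and the fourth is April 26.
Daylight saving runs 26 October 2031 – 26 April 2032; May 25, 2032 is outside that window, so Yalur Isles is on standard time at UTC+08:00.
11:00 Yalur Isles − 8h = 03:00 UTC.
1 March 2032 is a Monday, so Sundays fall on 7, 14, 21, 28; the last is March 28.
1 September 2032 is a Wednesday, so the first Sunday is September 5 and the third is September 19.
At the standard offset (UTC−02:00), 03:00 UTC − 2h = 01:00 Soltara Republic standard time.
The standard-time date in Soltara Republic, May 25, 2032, lies within the daylight-saving period (28 March – 19 September), so Soltara Republic is on daylight time, UTC−01:00.
03:00 UTC − 1h = 02:00 Soltara Republic.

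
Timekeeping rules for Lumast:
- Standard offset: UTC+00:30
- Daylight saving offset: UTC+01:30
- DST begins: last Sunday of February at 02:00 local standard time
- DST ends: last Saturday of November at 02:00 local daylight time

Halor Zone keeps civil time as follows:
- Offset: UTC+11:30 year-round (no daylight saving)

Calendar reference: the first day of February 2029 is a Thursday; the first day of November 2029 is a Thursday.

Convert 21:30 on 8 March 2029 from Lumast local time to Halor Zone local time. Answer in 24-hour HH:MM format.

1 February 2029 is a Thursday, so Sundays fall on 4, 11, 18, 25; the last is February 25.
1 November 2029 is a Thursday, so Saturdays fall on 3, 10, 17, 24; the last is November 24.
8 March 2029 lies within the daylight-saving period (25 February – 24 November), so Lumast is on daylight time, UTC+01:30.
21:30 Lumast − 1h30m = 20:00 UTC.
Halor Zone stays on UTC+11:30 all year.
20:00 UTC + 11h30m = 07:30 Halor Zone (rolling into the next day, 9 March 2029).

07:30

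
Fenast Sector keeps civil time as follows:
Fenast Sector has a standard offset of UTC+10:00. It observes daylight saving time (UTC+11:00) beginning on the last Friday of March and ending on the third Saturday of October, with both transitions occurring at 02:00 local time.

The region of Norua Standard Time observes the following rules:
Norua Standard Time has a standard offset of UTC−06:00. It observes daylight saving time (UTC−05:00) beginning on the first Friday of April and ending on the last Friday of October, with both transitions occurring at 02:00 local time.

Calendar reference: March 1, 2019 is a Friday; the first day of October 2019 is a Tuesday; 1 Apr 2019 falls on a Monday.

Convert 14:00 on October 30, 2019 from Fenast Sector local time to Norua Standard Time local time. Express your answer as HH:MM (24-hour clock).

22:00

1 March 2019 is a Friday, so Fridays fall on 1, 8, 15, 22, 29; the last is March 29.
1 October 2019 is a Tuesday, so the first Saturday is October 5 and the third is October 19.
Daylight saving runs 29 March – 19 October; October 30, 2019 is outside that window, so Fenast Sector is on standard time at UTC+10:00.
14:00 Fenast Sector − 10h = 04:00 UTC.
1 April 2019 is a Monday, so the first Friday is April 5.
1 October 2019 is a Tuesday, so Fridays fall on 4, 11, 18, 25; the last is October 25.
At the standard offset (UTC−06:00), 04:00 UTC − 6h = 22:00 Norua Standard Time standard time (rolling into the previous day, 29 October 2019).
The standard-time date in Norua Standard Time, October 29, 2019, does not fall between 5 April and 25 October, so daylight saving is not in effect and Norua Standard Time is at UTC−06:00.
04:00 UTC − 6h = 22:00 Norua Standard Time (rolling into the previous day, 29 October 2019).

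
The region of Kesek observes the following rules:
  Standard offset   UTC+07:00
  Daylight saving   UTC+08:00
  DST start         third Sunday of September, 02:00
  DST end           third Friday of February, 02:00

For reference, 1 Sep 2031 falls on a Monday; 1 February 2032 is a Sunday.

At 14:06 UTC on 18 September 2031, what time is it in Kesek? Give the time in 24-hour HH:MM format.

21:06

1 September 2031 is a Monday, so the first Sunday is September 7 and the third is September 21.
1 February 2032 is a Sunday, so the first Friday is February 6 and the third is February 20.
At the standard offset (UTC+07:00), 14:06 UTC + 7h = 21:06 Kesek standard time.
The standard-time date in Kesek, 18 September 2031, is outside the daylight-saving period (21 September 2031 – 20 February 2032), so Kesek is on standard time, UTC+07:00.
14:06 UTC + 7h = 21:06 local.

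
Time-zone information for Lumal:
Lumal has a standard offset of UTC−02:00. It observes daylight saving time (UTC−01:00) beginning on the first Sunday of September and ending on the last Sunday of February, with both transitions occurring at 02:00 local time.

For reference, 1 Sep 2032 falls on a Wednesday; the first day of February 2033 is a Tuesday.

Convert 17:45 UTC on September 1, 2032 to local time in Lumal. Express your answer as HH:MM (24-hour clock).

15:45

1 September 2032 is a Wednesday, so the first Sunday is September 5.
1 February 2033 is a Tuesday, so Sundays fall on 6, 13, 20, 27; the last is February 27.
At the standard offset (UTC−02:00), 17:45 UTC − 2h = 15:45 Lumal standard time.
The standard-time date in Lumal, September 1, 2032, does not fall between 5 September 2032 and 27 February 2033, so daylight saving is not in effect and Lumal is at UTC−02:00.
17:45 UTC − 2h = 15:45 local.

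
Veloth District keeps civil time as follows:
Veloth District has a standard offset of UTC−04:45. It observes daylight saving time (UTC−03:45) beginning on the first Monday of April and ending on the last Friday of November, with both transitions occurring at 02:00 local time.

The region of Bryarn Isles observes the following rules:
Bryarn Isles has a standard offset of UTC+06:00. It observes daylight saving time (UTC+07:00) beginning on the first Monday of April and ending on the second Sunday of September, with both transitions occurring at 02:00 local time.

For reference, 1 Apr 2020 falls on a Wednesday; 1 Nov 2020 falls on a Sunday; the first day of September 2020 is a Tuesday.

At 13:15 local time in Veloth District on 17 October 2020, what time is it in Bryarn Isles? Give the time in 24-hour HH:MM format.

23:00

1 April 2020 is a Wednesday, so the first Monday is April 6.
1 November 2020 is a Sunday, so Fridays fall on 6, 13, 20, 27; the last is November 27.
Daylight saving runs 6 April – 27 November; 17 October 2020 is inside that window, so Veloth District is at UTC−03:45.
13:15 Veloth District + 3h45m = 17:00 UTC.
1 April 2020 is a Wednesday, so the first Monday is April 6.
1 September 2020 is a Tuesday, so the first Sunday is September 6 and the second is September 13.
At the standard offset (UTC+06:00), 17:00 UTC + 6h = 23:00 Bryarn Isles standard time.
The standard-time date in Bryarn Isles, 17 October 2020, is outside the daylight-saving period (6 April – 13 September), so Bryarn Isles is on standard time, UTC+06:00.
17:00 UTC + 6h = 23:00 Bryarn Isles.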